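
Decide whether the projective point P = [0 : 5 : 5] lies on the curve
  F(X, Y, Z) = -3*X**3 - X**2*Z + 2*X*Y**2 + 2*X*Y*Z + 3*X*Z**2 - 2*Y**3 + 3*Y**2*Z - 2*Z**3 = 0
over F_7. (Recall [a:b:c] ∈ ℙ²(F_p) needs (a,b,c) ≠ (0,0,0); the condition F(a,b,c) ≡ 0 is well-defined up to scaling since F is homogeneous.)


F(0,5,5) ≡ 1 (mod 7); P is NOT on the curve.

Evaluate F(0, 5, 5) term-by-term (mod 7).
  -3*X**3 ↦ -3·0·1·1 = 0
  -X**2*Z ↦ -1·0·1·5 = 0
  2*X*Y**2 ↦ 2·0·25·1 = 0
  2*X*Y*Z ↦ 2·0·5·5 = 0
  3*X*Z**2 ↦ 3·0·1·25 = 0
  -2*Y**3 ↦ -2·1·125·1 = -250
  3*Y**2*Z ↦ 3·1·25·5 = 375
  -2*Z**3 ↦ -2·1·1·125 = -250
Sum: F(0, 5, 5) = (0) + (0) + (0) + (0) + (0) + (-250) + (375) + (-250) = -125.
Reducing mod 7: -125 ≡ 1 (mod 7).
Since F(a, b, c) ≡ 1 ≠ 0 (mod 7), P does NOT lie on the curve.


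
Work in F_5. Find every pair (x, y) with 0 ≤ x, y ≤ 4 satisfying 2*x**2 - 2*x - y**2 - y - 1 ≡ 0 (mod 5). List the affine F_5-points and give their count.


Affine F_5-points: {(3, 2)}; count = 1.

For each of the 25 pairs (x, y) ∈ F_5², evaluate f(x, y) mod 5. Record the zeros.
  x = 0: [0↦4, 1↦2, 2↦3, 3↦2, 4↦4]  zeros at y ∈ ∅
  x = 1: [0↦4, 1↦2, 2↦3, 3↦2, 4↦4]  zeros at y ∈ ∅
  x = 2: [0↦3, 1↦1, 2↦2, 3↦1, 4↦3]  zeros at y ∈ ∅
  x = 3: [0↦1, 1↦4, 2↦0, 3↦4, 4↦1]  zeros at y ∈ {2}
  x = 4: [0↦3, 1↦1, 2↦2, 3↦1, 4↦3]  zeros at y ∈ ∅
Collecting zeros: affine points = {(3, 2)}.
Total count |C(F_5)_aff| = 1.


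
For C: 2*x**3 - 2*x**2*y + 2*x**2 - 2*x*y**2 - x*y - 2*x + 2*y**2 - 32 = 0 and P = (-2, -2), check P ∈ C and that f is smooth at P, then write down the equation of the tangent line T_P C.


Tangent line at P: -8*x - 30*y - 76 = 0.

Step 1: f(-2, -2) = 0, so P lies on C.
Step 2: partial derivatives
  f_x(x, y) = 6*x**2 - 4*x*y + 4*x - 2*y**2 - y - 2, f_y(x, y) = -2*x**2 - 4*x*y - x + 4*y.
  f_x(P) = -8, f_y(P) = -30 (gradient nonzero, so P is smooth).
Step 3: tangent line at P: -8·(x − -2) + -30·(y − -2) = 0.
Expanding: -8*x - 30*y - 76 = 0.


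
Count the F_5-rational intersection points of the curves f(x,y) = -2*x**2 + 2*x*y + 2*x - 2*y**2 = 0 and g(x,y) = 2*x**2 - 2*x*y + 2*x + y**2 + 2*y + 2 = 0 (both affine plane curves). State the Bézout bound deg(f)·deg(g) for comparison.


Common zeros: ∅; count = 0; Bézout bound = 4.

deg(f) = 2, deg(g) = 2, so Bézout bound = 4.
Scan x ∈ F_5. For each x, list the y ∈ F_5 with f(x, y) ≡ 0 and those with g(x, y) ≡ 0 (mod 5); the common zeros in that column are the intersection.
  x = 0: f ≡ 0 at y ∈ {0}; g ≡ 0 at y ∈ {1, 2}; common: ∅.
  x = 1: f ≡ 0 at y ∈ {0, 1}; g ≡ 0 at y ∈ {2, 3}; common: ∅.
  x = 2: f ≡ 0 at y ∈ {3, 4}; g ≡ 0 at y ∈ ∅; common: ∅.
  x = 3: f ≡ 0 at y ∈ {4}; g ≡ 0 at y ∈ ∅; common: ∅.
  x = 4: f ≡ 0 at y ∈ ∅; g ≡ 0 at y ∈ ∅; common: ∅.
Collecting: common zeros = ∅, so the count is 0.
Comparison with the Bézout bound: 0 ≤ 4 = deg(f)·deg(g), as expected for curves with no common component (the affine F_5-count falls short of the bound because intersections may lie at infinity, over extension fields, or carry multiplicity).


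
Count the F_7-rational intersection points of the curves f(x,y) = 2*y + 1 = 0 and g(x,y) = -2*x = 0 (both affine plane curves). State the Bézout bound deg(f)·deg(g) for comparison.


Common zeros: {(0, 3)}; count = 1; Bézout bound = 1.

deg(f) = 1, deg(g) = 1, so Bézout bound = 1.
Scan x ∈ F_7. For each x, list the y ∈ F_7 with f(x, y) ≡ 0 and those with g(x, y) ≡ 0 (mod 7); the common zeros in that column are the intersection.
  x = 0: f ≡ 0 at y ∈ {3}; g ≡ 0 at y ∈ {0, 1, 2, 3, 4, 5, 6}; common: {3}.
  x = 1: f ≡ 0 at y ∈ {3}; g ≡ 0 at y ∈ ∅; common: ∅.
  x = 2: f ≡ 0 at y ∈ {3}; g ≡ 0 at y ∈ ∅; common: ∅.
  x = 3: f ≡ 0 at y ∈ {3}; g ≡ 0 at y ∈ ∅; common: ∅.
  x = 4: f ≡ 0 at y ∈ {3}; g ≡ 0 at y ∈ ∅; common: ∅.
  x = 5: f ≡ 0 at y ∈ {3}; g ≡ 0 at y ∈ ∅; common: ∅.
  x = 6: f ≡ 0 at y ∈ {3}; g ≡ 0 at y ∈ ∅; common: ∅.
Collecting: common zeros = {(0, 3)}, so the count is 1.
Comparison with the Bézout bound: 1 ≤ 1 = deg(f)·deg(g), as expected for curves with no common component (the bound is attained).


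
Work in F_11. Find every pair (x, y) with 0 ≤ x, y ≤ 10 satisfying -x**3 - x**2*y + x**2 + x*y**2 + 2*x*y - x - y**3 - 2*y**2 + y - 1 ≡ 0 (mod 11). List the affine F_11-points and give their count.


Affine F_11-points: {(1, 6), (3, 0), (3, 5), (3, 7), (5, 10), (6, 0), (6, 7), (6, 8), (7, 7), (9, 4), (10, 2)}; count = 11.

For each of the 121 pairs (x, y) ∈ F_11², evaluate f(x, y) mod 11. Record the zeros.
  x = 0: [0↦10, 1↦8, 2↦7, 3↦1, 4↦6, 5↦5, 6↦3, 7↦5, 8↦5, 9↦8, 10↦8]  zeros at y ∈ ∅
  x = 1: [0↦9, 1↦9, 2↦1, 3↦1, 4↦3, 5↦1, 6↦0, 7↦5, 8↦10, 9↦9, 10↦7]  zeros at y ∈ {6}
  x = 2: [0↦4, 1↦4, 2↦9, 3↦2, 4↦10, 5↦5, 6↦3, 7↦9, 8↦6, 9↦10, 10↦4]  zeros at y ∈ ∅
  x = 3: [0↦0, 1↦9, 2↦3, 3↦9, 4↦10, 5↦0, 6↦6, 7↦0, 8↦9, 9↦5, 10↦4]  zeros at y ∈ {0, 5, 7}
  x = 4: [0↦2, 1↦7, 2↦10, 3↦5, 4↦8, 5↦2, 6↦3, 7↦5, 8↦2, 9↦10, 10↦1]  zeros at y ∈ ∅
  x = 5: [0↦4, 1↦3, 2↦2, 3↦6, 4↦9, 5↦5, 6↦10, 7↦7, 8↦1, 9↦8, 10↦0]  zeros at y ∈ {10}
  x = 6: [0↦0, 1↦2, 2↦6, 3↦6, 4↦7, 5↦3, 6↦10, 7↦0, 8↦0, 9↦4, 10↦6]  zeros at y ∈ {0, 7, 8}
  x = 7: [0↦6, 1↦9, 2↦5, 3↦10, 4↦7, 5↦1, 6↦8, 7↦0, 8↦4, 9↦3, 10↦2]  zeros at y ∈ {7}
  x = 8: [0↦5, 1↦7, 2↦4, 3↦1, 4↦3, 5↦4, 6↦9, 7↦1, 8↦7, 9↦10, 10↦4]  zeros at y ∈ ∅
  x = 9: [0↦2, 1↦1, 2↦8, 3↦6, 4↦0, 5↦6, 6↦7, 7↦8, 8↦3, 9↦8, 10↦6]  zeros at y ∈ {4}
  x = 10: [0↦2, 1↦7, 2↦0, 3↦8, 4↦3, 5↦1, 6↦7, 7↦4, 8↦8, 9↦2, 10↦2]  zeros at y ∈ {2}
Collecting zeros: affine points = {(1, 6), (3, 0), (3, 5), (3, 7), (5, 10), (6, 0), (6, 7), (6, 8), (7, 7), (9, 4), (10, 2)}.
Total count |C(F_11)_aff| = 11.


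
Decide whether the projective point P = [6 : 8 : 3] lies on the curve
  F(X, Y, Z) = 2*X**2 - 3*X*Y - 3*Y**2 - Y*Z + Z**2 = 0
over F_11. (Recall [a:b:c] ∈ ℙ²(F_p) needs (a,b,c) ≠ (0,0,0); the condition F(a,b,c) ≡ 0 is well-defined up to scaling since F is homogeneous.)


F(6,8,3) ≡ 7 (mod 11); P is NOT on the curve.

Evaluate F(6, 8, 3) term-by-term (mod 11).
  2*X**2 ↦ 2·36·1·1 = 72
  -3*X*Y ↦ -3·6·8·1 = -144
  -3*Y**2 ↦ -3·1·64·1 = -192
  -Y*Z ↦ -1·1·8·3 = -24
  Z**2 ↦ 1·1·1·9 = 9
Sum: F(6, 8, 3) = (72) + (-144) + (-192) + (-24) + (9) = -279.
Reducing mod 11: -279 ≡ 7 (mod 11).
Since F(a, b, c) ≡ 7 ≠ 0 (mod 11), P does NOT lie on the curve.


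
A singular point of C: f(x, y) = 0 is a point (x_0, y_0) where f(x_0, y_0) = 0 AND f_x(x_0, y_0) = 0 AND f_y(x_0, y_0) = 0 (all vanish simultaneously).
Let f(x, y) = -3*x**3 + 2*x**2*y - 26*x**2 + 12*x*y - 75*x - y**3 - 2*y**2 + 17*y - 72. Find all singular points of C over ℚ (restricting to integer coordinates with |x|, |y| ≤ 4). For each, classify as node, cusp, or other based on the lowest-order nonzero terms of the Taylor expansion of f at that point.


Singular points: {(-3, -1)}; classification: node.

Compute partial derivatives:
  f_x = -9*x**2 + 4*x*y - 52*x + 12*y - 75.
  f_y = 2*x**2 + 12*x - 3*y**2 - 4*y + 17.
Scan x_0 ∈ {−4, ..., 4}. For each x_0, f_y(x_0, y) is a polynomial in y; find its integer roots y ∈ {−4, ..., 4}, then test f_x and f at those candidates.
  x = -4: f_y(-4, y) = -3*y**2 - 4*y + 1; no integer root y with |y| ≤ 4.
  x = -3: f_y(-3, y) = -3*y**2 - 4*y - 1; vanishes at y ∈ {-1}. (-3, -1): f_x = 0, f = 0 — SINGULAR.
  x = -2: f_y(-2, y) = -3*y**2 - 4*y + 1; no integer root y with |y| ≤ 4.
  x = -1: f_y(-1, y) = -3*y**2 - 4*y + 7; vanishes at y ∈ {1}. (-1, 1): f_x = -24 ≠ 0.
  x = 0: f_y(0, y) = -3*y**2 - 4*y + 17; no integer root y with |y| ≤ 4.
  x = 1: f_y(1, y) = -3*y**2 - 4*y + 31; no integer root y with |y| ≤ 4.
  x = 2: f_y(2, y) = -3*y**2 - 4*y + 49; no integer root y with |y| ≤ 4.
  x = 3: f_y(3, y) = -3*y**2 - 4*y + 71; no integer root y with |y| ≤ 4.
  x = 4: f_y(4, y) = -3*y**2 - 4*y + 97; no integer root y with |y| ≤ 4.
Only singular point on the grid: (-3, -1).
Classify: substitute x = -3 + u, y = -1 + v and expand: f = -3*u**3 + 2*u**2*v - u**2 - v**3 + v**2.
No constant or linear terms (consistent with a singular point). Quadratic part: -u**2 + v**2. Cubic part: -3*u**3 + 2*u**2*v - v**3.
The quadratic part v**2 - u**2 = (v − u)(v + u) splits into two distinct linear factors, so there are two distinct tangent lines y − -1 = ±(x − -3) — this is a node (ordinary double point).
Classification: node.


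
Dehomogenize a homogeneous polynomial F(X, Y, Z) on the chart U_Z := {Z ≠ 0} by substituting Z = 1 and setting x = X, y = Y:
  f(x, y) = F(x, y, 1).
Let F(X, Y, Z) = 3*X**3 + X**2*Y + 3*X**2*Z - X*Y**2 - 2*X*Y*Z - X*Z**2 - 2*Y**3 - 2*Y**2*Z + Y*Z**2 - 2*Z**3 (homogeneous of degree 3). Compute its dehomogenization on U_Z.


f(x, y) = 3*x**3 + x**2*y + 3*x**2 - x*y**2 - 2*x*y - x - 2*y**3 - 2*y**2 + y - 2

On U_Z we set Z = 1. Each monomial c·X^i·Y^j·Z^k in F becomes c·x^i·y^j·1^k = c·x^i·y^j.
Substituting Z = 1: F(X, Y, 1) = 3*x**3 + x**2*y + 3*x**2 - x*y**2 - 2*x*y - x - 2*y**3 - 2*y**2 + y - 2.
Note: deg(f) ≤ deg(F) = 3; strict inequality happens when F is divisible by Z (lost terms).


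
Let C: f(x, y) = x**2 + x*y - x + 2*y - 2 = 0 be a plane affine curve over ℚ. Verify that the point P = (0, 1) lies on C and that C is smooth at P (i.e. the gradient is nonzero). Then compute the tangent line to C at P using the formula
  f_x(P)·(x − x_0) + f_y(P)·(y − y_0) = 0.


Tangent line at P: 2*y - 2 = 0.

Step 1: f(0, 1) = 0, so P lies on C.
Step 2: partial derivatives
  f_x(x, y) = 2*x + y - 1, f_y(x, y) = x + 2.
  f_x(P) = 0, f_y(P) = 2 (gradient nonzero, so P is smooth).
Step 3: tangent line at P: 0·(x − 0) + 2·(y − 1) = 0.
Expanding: 2*y - 2 = 0.


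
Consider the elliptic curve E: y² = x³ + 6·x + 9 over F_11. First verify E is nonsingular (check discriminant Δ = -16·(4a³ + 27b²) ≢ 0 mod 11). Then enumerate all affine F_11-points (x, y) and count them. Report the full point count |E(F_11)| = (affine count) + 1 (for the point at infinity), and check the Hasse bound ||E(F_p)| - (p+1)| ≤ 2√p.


Affine points = {(0, 3), (0, 8), (1, 4), (1, 7), (4, 3), (4, 8), (7, 3), (7, 8), (9, 0)}; affine count = 9; |E(F_11)| = 10.

Discriminant check: Δ ∝ 4a³ + 27b² = 4·6³ + 27·9² = 4·216 + 27·81 ≡ 4 (mod 11). Nonzero ⇒ E is nonsingular.
For each x ∈ F_11, compute rhs = x³ + 6·x + 9 mod 11, then count y ∈ F_11 with y² ≡ rhs.
  x = 0: rhs = 9, matching y values: 3, 8 (2 points).
  x = 1: rhs = 5, matching y values: 4, 7 (2 points).
  x = 2: rhs = 7, matching y values: none (0 points).
  x = 3: rhs = 10, matching y values: none (0 points).
  x = 4: rhs = 9, matching y values: 3, 8 (2 points).
  x = 5: rhs = 10, matching y values: none (0 points).
  x = 6: rhs = 8, matching y values: none (0 points).
  x = 7: rhs = 9, matching y values: 3, 8 (2 points).
  x = 8: rhs = 8, matching y values: none (0 points).
  x = 9: rhs = 0, matching y values: 0 (1 points).
  x = 10: rhs = 2, matching y values: none (0 points).
Total affine count: 9.
Full point count |E(F_11)| = 9 + 1 = 10.
Hasse bound: |10 − (11+1)| = |-2| = 2 ≤ 2√11 ≈ 6.6332 ✓.


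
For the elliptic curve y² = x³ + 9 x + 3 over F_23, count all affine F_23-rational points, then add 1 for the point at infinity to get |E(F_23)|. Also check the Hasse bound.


Affine points = {(0, 7), (0, 16), (1, 6), (1, 17), (2, 11), (2, 12), (5, 9), (5, 14), (7, 8), (7, 15), (8, 9), (8, 14), (9, 10), (9, 13), (10, 9), (10, 14), (17, 3), (17, 20), (19, 8), (19, 15), (20, 8), (20, 15), (21, 0), (22, 4), (22, 19)}; affine count = 25; |E(F_23)| = 26.

Discriminant check: Δ ∝ 4a³ + 27b² = 4·9³ + 27·3² = 4·729 + 27·9 ≡ 8 (mod 23). Nonzero ⇒ E is nonsingular.
For each x ∈ F_23, compute rhs = x³ + 9·x + 3 mod 23, then count y ∈ F_23 with y² ≡ rhs.
  x = 0: rhs = 3, matching y values: 7, 16 (2 points).
  x = 1: rhs = 13, matching y values: 6, 17 (2 points).
  x = 2: rhs = 6, matching y values: 11, 12 (2 points).
  x = 3: rhs = 11, matching y values: none (0 points).
  x = 4: rhs = 11, matching y values: none (0 points).
  x = 5: rhs = 12, matching y values: 9, 14 (2 points).
  x = 6: rhs = 20, matching y values: none (0 points).
  x = 7: rhs = 18, matching y values: 8, 15 (2 points).
  x = 8: rhs = 12, matching y values: 9, 14 (2 points).
  x = 9: rhs = 8, matching y values: 10, 13 (2 points).
  x = 10: rhs = 12, matching y values: 9, 14 (2 points).
  x = 11: rhs = 7, matching y values: none (0 points).
  x = 12: rhs = 22, matching y values: none (0 points).
  x = 13: rhs = 17, matching y values: none (0 points).
  x = 14: rhs = 21, matching y values: none (0 points).
  x = 15: rhs = 17, matching y values: none (0 points).
  x = 16: rhs = 11, matching y values: none (0 points).
  x = 17: rhs = 9, matching y values: 3, 20 (2 points).
  x = 18: rhs = 17, matching y values: none (0 points).
  x = 19: rhs = 18, matching y values: 8, 15 (2 points).
  x = 20: rhs = 18, matching y values: 8, 15 (2 points).
  x = 21: rhs = 0, matching y values: 0 (1 points).
  x = 22: rhs = 16, matching y values: 4, 19 (2 points).
Total affine count: 25.
Full point count |E(F_23)| = 25 + 1 = 26.
Hasse bound: |26 − (23+1)| = |2| = 2 ≤ 2√23 ≈ 9.5917 ✓.


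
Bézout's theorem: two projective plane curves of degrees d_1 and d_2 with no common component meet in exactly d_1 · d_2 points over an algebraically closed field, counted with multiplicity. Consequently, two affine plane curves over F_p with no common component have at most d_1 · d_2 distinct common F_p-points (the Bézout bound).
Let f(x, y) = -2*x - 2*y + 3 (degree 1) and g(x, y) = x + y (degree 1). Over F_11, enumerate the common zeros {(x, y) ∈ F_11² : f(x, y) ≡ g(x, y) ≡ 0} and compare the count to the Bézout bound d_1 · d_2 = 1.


Common zeros: ∅; count = 0; Bézout bound = 1.

deg(f) = 1, deg(g) = 1, so Bézout bound = 1.
Scan x ∈ F_11. For each x, list the y ∈ F_11 with f(x, y) ≡ 0 and those with g(x, y) ≡ 0 (mod 11); the common zeros in that column are the intersection.
  x = 0: f ≡ 0 at y ∈ {7}; g ≡ 0 at y ∈ {0}; common: ∅.
  x = 1: f ≡ 0 at y ∈ {6}; g ≡ 0 at y ∈ {10}; common: ∅.
  x = 2: f ≡ 0 at y ∈ {5}; g ≡ 0 at y ∈ {9}; common: ∅.
  x = 3: f ≡ 0 at y ∈ {4}; g ≡ 0 at y ∈ {8}; common: ∅.
  x = 4: f ≡ 0 at y ∈ {3}; g ≡ 0 at y ∈ {7}; common: ∅.
  x = 5: f ≡ 0 at y ∈ {2}; g ≡ 0 at y ∈ {6}; common: ∅.
  x = 6: f ≡ 0 at y ∈ {1}; g ≡ 0 at y ∈ {5}; common: ∅.
  x = 7: f ≡ 0 at y ∈ {0}; g ≡ 0 at y ∈ {4}; common: ∅.
  x = 8: f ≡ 0 at y ∈ {10}; g ≡ 0 at y ∈ {3}; common: ∅.
  x = 9: f ≡ 0 at y ∈ {9}; g ≡ 0 at y ∈ {2}; common: ∅.
  x = 10: f ≡ 0 at y ∈ {8}; g ≡ 0 at y ∈ {1}; common: ∅.
Collecting: common zeros = ∅, so the count is 0.
Comparison with the Bézout bound: 0 ≤ 1 = deg(f)·deg(g), as expected for curves with no common component (the affine F_11-count falls short of the bound because intersections may lie at infinity, over extension fields, or carry multiplicity).


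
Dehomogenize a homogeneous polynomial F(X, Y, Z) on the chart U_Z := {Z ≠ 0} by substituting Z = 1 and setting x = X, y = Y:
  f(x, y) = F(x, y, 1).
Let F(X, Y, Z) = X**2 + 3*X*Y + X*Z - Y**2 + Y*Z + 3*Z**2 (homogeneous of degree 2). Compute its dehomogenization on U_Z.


f(x, y) = x**2 + 3*x*y + x - y**2 + y + 3

On U_Z we set Z = 1. Each monomial c·X^i·Y^j·Z^k in F becomes c·x^i·y^j·1^k = c·x^i·y^j.
Substituting Z = 1: F(X, Y, 1) = x**2 + 3*x*y + x - y**2 + y + 3.
Note: deg(f) ≤ deg(F) = 2; strict inequality happens when F is divisible by Z (lost terms).


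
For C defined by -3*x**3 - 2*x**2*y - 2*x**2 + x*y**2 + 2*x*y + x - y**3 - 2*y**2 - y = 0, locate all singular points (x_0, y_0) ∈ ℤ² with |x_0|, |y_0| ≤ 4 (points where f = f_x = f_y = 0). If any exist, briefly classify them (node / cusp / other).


Singular points: {(0, -1)}; classification: cusp.

Compute partial derivatives:
  f_x = -9*x**2 - 4*x*y - 4*x + y**2 + 2*y + 1.
  f_y = -2*x**2 + 2*x*y + 2*x - 3*y**2 - 4*y - 1.
Scan x_0 ∈ {−4, ..., 4}. For each x_0, f_y(x_0, y) is a polynomial in y; find its integer roots y ∈ {−4, ..., 4}, then test f_x and f at those candidates.
  x = -4: f_y(-4, y) = -3*y**2 - 12*y - 41; no integer root y with |y| ≤ 4.
  x = -3: f_y(-3, y) = -3*y**2 - 10*y - 25; no integer root y with |y| ≤ 4.
  x = -2: f_y(-2, y) = -3*y**2 - 8*y - 13; no integer root y with |y| ≤ 4.
  x = -1: f_y(-1, y) = -3*y**2 - 6*y - 5; no integer root y with |y| ≤ 4.
  x = 0: f_y(0, y) = -3*y**2 - 4*y - 1; vanishes at y ∈ {-1}. (0, -1): f_x = 0, f = 0 — SINGULAR.
  x = 1: f_y(1, y) = -3*y**2 - 2*y - 1; no integer root y with |y| ≤ 4.
  x = 2: f_y(2, y) = -3*y**2 - 5; no integer root y with |y| ≤ 4.
  x = 3: f_y(3, y) = -3*y**2 + 2*y - 13; no integer root y with |y| ≤ 4.
  x = 4: f_y(4, y) = -3*y**2 + 4*y - 25; no integer root y with |y| ≤ 4.
Only singular point on the grid: (0, -1).
Classify: substitute x = 0 + u, y = -1 + v and expand: f = -3*u**3 - 2*u**2*v + u*v**2 - v**3 + v**2.
No constant or linear terms (consistent with a singular point). Quadratic part: v**2. Cubic part: -3*u**3 - 2*u**2*v + u*v**2 - v**3.
The quadratic part v**2 is a perfect square, so there is a single (double) tangent line v = 0, i.e. y = -1. Restricting the cubic part to that line (v = 0) leaves -3*u**3 ≠ 0, so f is not divisible by v and the branch is v² ≈ 3*u**3 to lowest order — this is a cusp.
Classification: cusp.


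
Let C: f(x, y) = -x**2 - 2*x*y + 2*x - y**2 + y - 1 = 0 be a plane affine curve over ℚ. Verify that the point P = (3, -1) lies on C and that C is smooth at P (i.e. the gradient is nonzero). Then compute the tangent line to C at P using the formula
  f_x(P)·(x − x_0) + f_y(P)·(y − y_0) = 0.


Tangent line at P: -2*x - 3*y + 3 = 0.

Step 1: f(3, -1) = 0, so P lies on C.
Step 2: partial derivatives
  f_x(x, y) = -2*x - 2*y + 2, f_y(x, y) = -2*x - 2*y + 1.
  f_x(P) = -2, f_y(P) = -3 (gradient nonzero, so P is smooth).
Step 3: tangent line at P: -2·(x − 3) + -3·(y − -1) = 0.
Expanding: -2*x - 3*y + 3 = 0.


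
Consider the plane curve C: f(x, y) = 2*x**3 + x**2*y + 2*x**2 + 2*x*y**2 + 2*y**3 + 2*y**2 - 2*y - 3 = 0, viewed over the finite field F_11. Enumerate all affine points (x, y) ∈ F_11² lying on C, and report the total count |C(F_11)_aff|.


Affine F_11-points: {(0, 8), (1, 3), (2, 4), (3, 8), (5, 0), (5, 2), (5, 3), (6, 9), (7, 0), (7, 4), (7, 10), (8, 3), (9, 0), (10, 2), (10, 4), (10, 5)}; count = 16.

For each of the 121 pairs (x, y) ∈ F_11², evaluate f(x, y) mod 11. Record the zeros.
  x = 0: [0↦8, 1↦10, 2↦6, 3↦8, 4↦6, 5↦1, 6↦5, 7↦8, 8↦0, 9↦4, 10↦10]  zeros at y ∈ {8}
  x = 1: [0↦1, 1↦6, 2↦9, 3↦0, 4↦2, 5↦5, 6↦10, 7↦7, 8↦8, 9↦3, 10↦4]  zeros at y ∈ {3}
  x = 2: [0↦10, 1↦9, 2↦10, 3↦3, 4↦0, 5↦2, 6↦10, 7↦3, 8↦4, 9↦3, 10↦1]  zeros at y ∈ {4}
  x = 3: [0↦3, 1↦9, 2↦10, 3↦7, 4↦1, 5↦4, 6↦6, 7↦8, 8↦0, 9↦5, 10↦2]  zeros at y ∈ {8}
  x = 4: [0↦3, 1↦7, 2↦10, 3↦2, 4↦6, 5↦1, 6↦10, 7↦1, 8↦8, 9↦10, 10↦8]  zeros at y ∈ ∅
  x = 5: [0↦0, 1↦4, 2↦0, 3↦0, 4↦5, 5↦5, 6↦1, 7↦5, 8↦7, 9↦8, 10↦9]  zeros at y ∈ {0, 2, 3}
  x = 6: [0↦6, 1↦1, 2↦3, 3↦2, 4↦10, 5↦6, 6↦2, 7↦10, 8↦9, 9↦0, 10↦6]  zeros at y ∈ {9}
  x = 7: [0↦0, 1↦10, 2↦9, 3↦9, 4↦0, 5↦5, 6↦3, 7↦6, 8↦4, 9↦9, 10↦0]  zeros at y ∈ {0, 4, 10}
  x = 8: [0↦5, 1↦10, 2↦8, 3↦0, 4↦9, 5↦3, 6↦5, 7↦5, 8↦4, 9↦3, 10↦3]  zeros at y ∈ {3}
  x = 9: [0↦0, 1↦2, 2↦1, 3↦9, 4↦5, 5↦1, 6↦9, 7↦8, 8↦10, 9↦5, 10↦5]  zeros at y ∈ {0}
  x = 10: [0↦8, 1↦9, 2↦0, 3↦4, 4↦0, 5↦0, 6↦5, 7↦5, 8↦1, 9↦5, 10↦7]  zeros at y ∈ {2, 4, 5}
Collecting zeros: affine points = {(0, 8), (1, 3), (2, 4), (3, 8), (5, 0), (5, 2), (5, 3), (6, 9), (7, 0), (7, 4), (7, 10), (8, 3), (9, 0), (10, 2), (10, 4), (10, 5)}.
Total count |C(F_11)_aff| = 16.


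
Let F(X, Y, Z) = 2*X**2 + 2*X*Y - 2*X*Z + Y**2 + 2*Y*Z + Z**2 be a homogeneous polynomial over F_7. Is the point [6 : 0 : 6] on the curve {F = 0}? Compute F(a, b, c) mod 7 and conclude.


F(6,0,6) ≡ 1 (mod 7); P is NOT on the curve.

Evaluate F(6, 0, 6) term-by-term (mod 7).
  2*X**2 ↦ 2·36·1·1 = 72
  2*X*Y ↦ 2·6·0·1 = 0
  -2*X*Z ↦ -2·6·1·6 = -72
  Y**2 ↦ 1·1·0·1 = 0
  2*Y*Z ↦ 2·1·0·6 = 0
  Z**2 ↦ 1·1·1·36 = 36
Sum: F(6, 0, 6) = (72) + (0) + (-72) + (0) + (0) + (36) = 36.
Reducing mod 7: 36 ≡ 1 (mod 7).
Since F(a, b, c) ≡ 1 ≠ 0 (mod 7), P does NOT lie on the curve.


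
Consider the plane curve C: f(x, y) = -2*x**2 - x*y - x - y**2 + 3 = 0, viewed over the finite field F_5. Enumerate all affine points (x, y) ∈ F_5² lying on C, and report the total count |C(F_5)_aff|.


Affine F_5-points: {(1, 0), (1, 4), (2, 1), (2, 2), (4, 2), (4, 4)}; count = 6.

For each of the 25 pairs (x, y) ∈ F_5², evaluate f(x, y) mod 5. Record the zeros.
  x = 0: [0↦3, 1↦2, 2↦4, 3↦4, 4↦2]  zeros at y ∈ ∅
  x = 1: [0↦0, 1↦3, 2↦4, 3↦3, 4↦0]  zeros at y ∈ {0, 4}
  x = 2: [0↦3, 1↦0, 2↦0, 3↦3, 4↦4]  zeros at y ∈ {1, 2}
  x = 3: [0↦2, 1↦3, 2↦2, 3↦4, 4↦4]  zeros at y ∈ ∅
  x = 4: [0↦2, 1↦2, 2↦0, 3↦1, 4↦0]  zeros at y ∈ {2, 4}
Collecting zeros: affine points = {(1, 0), (1, 4), (2, 1), (2, 2), (4, 2), (4, 4)}.
Total count |C(F_5)_aff| = 6.


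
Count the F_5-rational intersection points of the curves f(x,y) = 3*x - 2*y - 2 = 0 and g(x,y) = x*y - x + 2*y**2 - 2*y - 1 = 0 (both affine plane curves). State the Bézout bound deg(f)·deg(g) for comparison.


Common zeros: {(2, 2), (4, 0)}; count = 2; Bézout bound = 2.

deg(f) = 1, deg(g) = 2, so Bézout bound = 2.
Scan x ∈ F_5. For each x, list the y ∈ F_5 with f(x, y) ≡ 0 and those with g(x, y) ≡ 0 (mod 5); the common zeros in that column are the intersection.
  x = 0: f ≡ 0 at y ∈ {4}; g ≡ 0 at y ∈ ∅; common: ∅.
  x = 1: f ≡ 0 at y ∈ {3}; g ≡ 0 at y ∈ ∅; common: ∅.
  x = 2: f ≡ 0 at y ∈ {2}; g ≡ 0 at y ∈ {2, 3}; common: {2}.
  x = 3: f ≡ 0 at y ∈ {1}; g ≡ 0 at y ∈ ∅; common: ∅.
  x = 4: f ≡ 0 at y ∈ {0}; g ≡ 0 at y ∈ {0, 4}; common: {0}.
Collecting: common zeros = {(2, 2), (4, 0)}, so the count is 2.
Comparison with the Bézout bound: 2 ≤ 2 = deg(f)·deg(g), as expected for curves with no common component (the bound is attained).


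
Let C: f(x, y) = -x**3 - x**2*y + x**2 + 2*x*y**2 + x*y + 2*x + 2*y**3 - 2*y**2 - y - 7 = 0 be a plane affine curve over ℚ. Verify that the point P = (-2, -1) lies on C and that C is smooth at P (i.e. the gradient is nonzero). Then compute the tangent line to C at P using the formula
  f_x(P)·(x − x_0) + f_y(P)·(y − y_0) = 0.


Tangent line at P: -17*x + 11*y - 23 = 0.

Step 1: f(-2, -1) = 0, so P lies on C.
Step 2: partial derivatives
  f_x(x, y) = -3*x**2 - 2*x*y + 2*x + 2*y**2 + y + 2, f_y(x, y) = -x**2 + 4*x*y + x + 6*y**2 - 4*y - 1.
  f_x(P) = -17, f_y(P) = 11 (gradient nonzero, so P is smooth).
Step 3: tangent line at P: -17·(x − -2) + 11·(y − -1) = 0.
Expanding: -17*x + 11*y - 23 = 0.


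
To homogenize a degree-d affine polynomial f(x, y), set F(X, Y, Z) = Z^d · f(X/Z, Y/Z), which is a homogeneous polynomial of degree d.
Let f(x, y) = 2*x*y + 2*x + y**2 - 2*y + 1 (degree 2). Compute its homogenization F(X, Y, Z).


F(X, Y, Z) = 2*X*Y + 2*X*Z + Y**2 - 2*Y*Z + Z**2

deg(f) = 2.
Substitute x = X/Z, y = Y/Z into f, then multiply by Z^2.
  monomial 2·x^1·y^1 ↦ 2·X^1·Y^1·Z^0.
  monomial 2·x^1·y^0 ↦ 2·X^1·Y^0·Z^1.
  monomial 1·x^0·y^2 ↦ 1·X^0·Y^2·Z^0.
  monomial -2·x^0·y^1 ↦ -2·X^0·Y^1·Z^1.
  monomial 1·x^0·y^0 ↦ 1·X^0·Y^0·Z^2.
Collecting: F(X, Y, Z) = 2*X*Y + 2*X*Z + Y**2 - 2*Y*Z + Z**2.


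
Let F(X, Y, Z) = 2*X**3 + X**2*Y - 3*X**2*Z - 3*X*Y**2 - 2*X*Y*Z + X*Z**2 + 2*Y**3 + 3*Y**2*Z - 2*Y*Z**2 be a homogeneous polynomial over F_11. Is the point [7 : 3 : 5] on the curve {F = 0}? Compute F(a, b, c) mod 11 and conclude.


F(7,3,5) ≡ 1 (mod 11); P is NOT on the curve.

Evaluate F(7, 3, 5) term-by-term (mod 11).
  2*X**3 ↦ 2·343·1·1 = 686
  X**2*Y ↦ 1·49·3·1 = 147
  -3*X**2*Z ↦ -3·49·1·5 = -735
  -3*X*Y**2 ↦ -3·7·9·1 = -189
  -2*X*Y*Z ↦ -2·7·3·5 = -210
  X*Z**2 ↦ 1·7·1·25 = 175
  2*Y**3 ↦ 2·1·27·1 = 54
  3*Y**2*Z ↦ 3·1·9·5 = 135
  -2*Y*Z**2 ↦ -2·1·3·25 = -150
Sum: F(7, 3, 5) = (686) + (147) + (-735) + (-189) + (-210) + (175) + (54) + (135) + (-150) = -87.
Reducing mod 11: -87 ≡ 1 (mod 11).
Since F(a, b, c) ≡ 1 ≠ 0 (mod 11), P does NOT lie on the curve.


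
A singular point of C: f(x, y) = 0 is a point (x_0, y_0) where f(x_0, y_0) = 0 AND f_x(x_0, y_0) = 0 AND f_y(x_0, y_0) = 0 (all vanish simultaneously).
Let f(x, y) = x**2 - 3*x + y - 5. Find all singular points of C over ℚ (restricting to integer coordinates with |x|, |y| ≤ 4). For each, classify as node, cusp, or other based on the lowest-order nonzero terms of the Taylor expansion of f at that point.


No singular points in the scanned grid; C is smooth there.

Compute partial derivatives:
  f_x = 2*x - 3.
  f_y = 1.
f_y = 1 is a nonzero constant, so f_y never vanishes: no point (x, y) can satisfy f = f_x = f_y = 0. In particular no (x, y) ∈ {−4, ..., 4}² is singular; the curve is smooth.


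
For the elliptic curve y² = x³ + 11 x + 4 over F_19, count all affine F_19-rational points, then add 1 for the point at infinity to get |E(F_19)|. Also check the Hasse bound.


Affine points = {(0, 2), (0, 17), (1, 4), (1, 15), (3, 8), (3, 11), (4, 6), (4, 13), (6, 1), (6, 18), (7, 5), (7, 14), (13, 8), (13, 11), (16, 1), (16, 18), (18, 7), (18, 12)}; affine count = 18; |E(F_19)| = 19.

Discriminant check: Δ ∝ 4a³ + 27b² = 4·11³ + 27·4² = 4·1331 + 27·16 ≡ 18 (mod 19). Nonzero ⇒ E is nonsingular.
For each x ∈ F_19, compute rhs = x³ + 11·x + 4 mod 19, then count y ∈ F_19 with y² ≡ rhs.
  x = 0: rhs = 4, matching y values: 2, 17 (2 points).
  x = 1: rhs = 16, matching y values: 4, 15 (2 points).
  x = 2: rhs = 15, matching y values: none (0 points).
  x = 3: rhs = 7, matching y values: 8, 11 (2 points).
  x = 4: rhs = 17, matching y values: 6, 13 (2 points).
  x = 5: rhs = 13, matching y values: none (0 points).
  x = 6: rhs = 1, matching y values: 1, 18 (2 points).
  x = 7: rhs = 6, matching y values: 5, 14 (2 points).
  x = 8: rhs = 15, matching y values: none (0 points).
  x = 9: rhs = 15, matching y values: none (0 points).
  x = 10: rhs = 12, matching y values: none (0 points).
  x = 11: rhs = 12, matching y values: none (0 points).
  x = 12: rhs = 2, matching y values: none (0 points).
  x = 13: rhs = 7, matching y values: 8, 11 (2 points).
  x = 14: rhs = 14, matching y values: none (0 points).
  x = 15: rhs = 10, matching y values: none (0 points).
  x = 16: rhs = 1, matching y values: 1, 18 (2 points).
  x = 17: rhs = 12, matching y values: none (0 points).
  x = 18: rhs = 11, matching y values: 7, 12 (2 points).
Total affine count: 18.
Full point count |E(F_19)| = 18 + 1 = 19.
Hasse bound: |19 − (19+1)| = |-1| = 1 ≤ 2√19 ≈ 8.7178 ✓.


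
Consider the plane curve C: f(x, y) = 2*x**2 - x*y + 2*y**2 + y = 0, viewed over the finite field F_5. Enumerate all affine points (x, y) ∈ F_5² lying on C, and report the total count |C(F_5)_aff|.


Affine F_5-points: {(0, 0), (0, 2), (1, 2), (1, 3), (3, 3)}; count = 5.

For each of the 25 pairs (x, y) ∈ F_5², evaluate f(x, y) mod 5. Record the zeros.
  x = 0: [0↦0, 1↦3, 2↦0, 3↦1, 4↦1]  zeros at y ∈ {0, 2}
  x = 1: [0↦2, 1↦4, 2↦0, 3↦0, 4↦4]  zeros at y ∈ {2, 3}
  x = 2: [0↦3, 1↦4, 2↦4, 3↦3, 4↦1]  zeros at y ∈ ∅
  x = 3: [0↦3, 1↦3, 2↦2, 3↦0, 4↦2]  zeros at y ∈ {3}
  x = 4: [0↦2, 1↦1, 2↦4, 3↦1, 4↦2]  zeros at y ∈ ∅
Collecting zeros: affine points = {(0, 0), (0, 2), (1, 2), (1, 3), (3, 3)}.
Total count |C(F_5)_aff| = 5.


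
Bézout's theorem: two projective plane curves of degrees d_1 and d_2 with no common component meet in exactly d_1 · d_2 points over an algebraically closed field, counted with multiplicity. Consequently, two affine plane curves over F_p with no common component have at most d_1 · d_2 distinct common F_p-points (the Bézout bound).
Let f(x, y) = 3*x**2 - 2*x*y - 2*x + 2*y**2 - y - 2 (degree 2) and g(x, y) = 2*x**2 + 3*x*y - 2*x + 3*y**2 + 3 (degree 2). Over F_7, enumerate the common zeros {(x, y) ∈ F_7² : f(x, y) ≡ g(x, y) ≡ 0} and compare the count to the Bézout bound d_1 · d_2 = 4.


Common zeros: {(4, 2)}; count = 1; Bézout bound = 4.

deg(f) = 2, deg(g) = 2, so Bézout bound = 4.
Scan x ∈ F_7. For each x, list the y ∈ F_7 with f(x, y) ≡ 0 and those with g(x, y) ≡ 0 (mod 7); the common zeros in that column are the intersection.
  x = 0: f ≡ 0 at y ∈ ∅; g ≡ 0 at y ∈ ∅; common: ∅.
  x = 1: f ≡ 0 at y ∈ ∅; g ≡ 0 at y ∈ {2, 4}; common: ∅.
  x = 2: f ≡ 0 at y ∈ ∅; g ≡ 0 at y ∈ {0, 5}; common: ∅.
  x = 3: f ≡ 0 at y ∈ {1, 6}; g ≡ 0 at y ∈ ∅; common: ∅.
  x = 4: f ≡ 0 at y ∈ {2, 6}; g ≡ 0 at y ∈ {1, 2}; common: {2}.
  x = 5: f ≡ 0 at y ∈ {0, 2}; g ≡ 0 at y ∈ ∅; common: ∅.
  x = 6: f ≡ 0 at y ∈ ∅; g ≡ 0 at y ∈ {0, 1}; common: ∅.
Collecting: common zeros = {(4, 2)}, so the count is 1.
Comparison with the Bézout bound: 1 ≤ 4 = deg(f)·deg(g), as expected for curves with no common component (the affine F_7-count falls short of the bound because intersections may lie at infinity, over extension fields, or carry multiplicity).


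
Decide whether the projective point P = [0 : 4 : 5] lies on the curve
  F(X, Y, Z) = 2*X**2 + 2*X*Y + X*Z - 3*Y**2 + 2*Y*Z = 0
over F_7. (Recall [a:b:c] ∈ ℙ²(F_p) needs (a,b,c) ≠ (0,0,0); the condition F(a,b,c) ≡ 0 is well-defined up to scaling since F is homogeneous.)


F(0,4,5) ≡ 6 (mod 7); P is NOT on the curve.

Evaluate F(0, 4, 5) term-by-term (mod 7).
  2*X**2 ↦ 2·0·1·1 = 0
  2*X*Y ↦ 2·0·4·1 = 0
  X*Z ↦ 1·0·1·5 = 0
  -3*Y**2 ↦ -3·1·16·1 = -48
  2*Y*Z ↦ 2·1·4·5 = 40
Sum: F(0, 4, 5) = (0) + (0) + (0) + (-48) + (40) = -8.
Reducing mod 7: -8 ≡ 6 (mod 7).
Since F(a, b, c) ≡ 6 ≠ 0 (mod 7), P does NOT lie on the curve.


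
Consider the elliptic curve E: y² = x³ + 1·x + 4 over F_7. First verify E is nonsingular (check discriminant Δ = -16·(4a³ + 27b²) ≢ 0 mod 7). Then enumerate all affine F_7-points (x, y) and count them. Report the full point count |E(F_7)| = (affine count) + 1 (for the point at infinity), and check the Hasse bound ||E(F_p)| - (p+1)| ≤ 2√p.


Affine points = {(0, 2), (0, 5), (2, 0), (4, 3), (4, 4), (5, 1), (5, 6), (6, 3), (6, 4)}; affine count = 9; |E(F_7)| = 10.

Discriminant check: Δ ∝ 4a³ + 27b² = 4·1³ + 27·4² = 4·1 + 27·16 ≡ 2 (mod 7). Nonzero ⇒ E is nonsingular.
For each x ∈ F_7, compute rhs = x³ + 1·x + 4 mod 7, then count y ∈ F_7 with y² ≡ rhs.
  x = 0: rhs = 4, matching y values: 2, 5 (2 points).
  x = 1: rhs = 6, matching y values: none (0 points).
  x = 2: rhs = 0, matching y values: 0 (1 points).
  x = 3: rhs = 6, matching y values: none (0 points).
  x = 4: rhs = 2, matching y values: 3, 4 (2 points).
  x = 5: rhs = 1, matching y values: 1, 6 (2 points).
  x = 6: rhs = 2, matching y values: 3, 4 (2 points).
Total affine count: 9.
Full point count |E(F_7)| = 9 + 1 = 10.
Hasse bound: |10 − (7+1)| = |2| = 2 ≤ 2√7 ≈ 5.2915 ✓.


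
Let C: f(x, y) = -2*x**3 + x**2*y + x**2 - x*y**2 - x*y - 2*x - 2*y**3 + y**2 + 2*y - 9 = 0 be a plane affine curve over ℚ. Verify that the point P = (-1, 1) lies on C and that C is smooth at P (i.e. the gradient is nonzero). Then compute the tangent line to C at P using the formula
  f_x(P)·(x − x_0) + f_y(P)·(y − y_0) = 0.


Tangent line at P: -14*x + 2*y - 16 = 0.

Step 1: f(-1, 1) = 0, so P lies on C.
Step 2: partial derivatives
  f_x(x, y) = -6*x**2 + 2*x*y + 2*x - y**2 - y - 2, f_y(x, y) = x**2 - 2*x*y - x - 6*y**2 + 2*y + 2.
  f_x(P) = -14, f_y(P) = 2 (gradient nonzero, so P is smooth).
Step 3: tangent line at P: -14·(x − -1) + 2·(y − 1) = 0.
Expanding: -14*x + 2*y - 16 = 0.


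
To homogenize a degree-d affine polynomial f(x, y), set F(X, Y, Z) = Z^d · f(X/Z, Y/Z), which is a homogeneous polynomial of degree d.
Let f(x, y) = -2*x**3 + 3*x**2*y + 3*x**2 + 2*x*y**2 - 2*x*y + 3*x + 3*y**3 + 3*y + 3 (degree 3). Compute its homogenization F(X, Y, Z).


F(X, Y, Z) = -2*X**3 + 3*X**2*Y + 3*X**2*Z + 2*X*Y**2 - 2*X*Y*Z + 3*X*Z**2 + 3*Y**3 + 3*Y*Z**2 + 3*Z**3

deg(f) = 3.
Substitute x = X/Z, y = Y/Z into f, then multiply by Z^3.
  monomial -2·x^3·y^0 ↦ -2·X^3·Y^0·Z^0.
  monomial 3·x^2·y^1 ↦ 3·X^2·Y^1·Z^0.
  monomial 3·x^2·y^0 ↦ 3·X^2·Y^0·Z^1.
  monomial 2·x^1·y^2 ↦ 2·X^1·Y^2·Z^0.
  monomial -2·x^1·y^1 ↦ -2·X^1·Y^1·Z^1.
  monomial 3·x^1·y^0 ↦ 3·X^1·Y^0·Z^2.
  monomial 3·x^0·y^3 ↦ 3·X^0·Y^3·Z^0.
  monomial 3·x^0·y^1 ↦ 3·X^0·Y^1·Z^2.
  monomial 3·x^0·y^0 ↦ 3·X^0·Y^0·Z^3.
Collecting: F(X, Y, Z) = -2*X**3 + 3*X**2*Y + 3*X**2*Z + 2*X*Y**2 - 2*X*Y*Z + 3*X*Z**2 + 3*Y**3 + 3*Y*Z**2 + 3*Z**3.


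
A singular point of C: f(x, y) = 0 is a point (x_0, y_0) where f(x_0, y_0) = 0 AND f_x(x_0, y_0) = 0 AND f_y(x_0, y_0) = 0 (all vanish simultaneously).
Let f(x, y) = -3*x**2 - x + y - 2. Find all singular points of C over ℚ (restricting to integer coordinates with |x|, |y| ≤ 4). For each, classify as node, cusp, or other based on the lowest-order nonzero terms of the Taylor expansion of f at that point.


No singular points in the scanned grid; C is smooth there.

Compute partial derivatives:
  f_x = -6*x - 1.
  f_y = 1.
f_y = 1 is a nonzero constant, so f_y never vanishes: no point (x, y) can satisfy f = f_x = f_y = 0. In particular no (x, y) ∈ {−4, ..., 4}² is singular; the curve is smooth.


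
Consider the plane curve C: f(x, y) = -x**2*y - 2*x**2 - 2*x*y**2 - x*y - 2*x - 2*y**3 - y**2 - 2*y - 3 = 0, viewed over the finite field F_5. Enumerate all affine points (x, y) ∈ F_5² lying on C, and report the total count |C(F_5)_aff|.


Affine F_5-points: {(0, 4), (1, 3), (2, 0), (2, 1), (2, 4), (3, 1)}; count = 6.

For each of the 25 pairs (x, y) ∈ F_5², evaluate f(x, y) mod 5. Record the zeros.
  x = 0: [0↦2, 1↦2, 2↦3, 3↦3, 4↦0]  zeros at y ∈ {4}
  x = 1: [0↦3, 1↦4, 2↦2, 3↦0, 4↦1]  zeros at y ∈ {3}
  x = 2: [0↦0, 1↦0, 2↦3, 3↦2, 4↦0]  zeros at y ∈ {0, 1, 4}
  x = 3: [0↦3, 1↦0, 2↦1, 3↦4, 4↦2]  zeros at y ∈ {1}
  x = 4: [0↦2, 1↦4, 2↦1, 3↦1, 4↦2]  zeros at y ∈ ∅
Collecting zeros: affine points = {(0, 4), (1, 3), (2, 0), (2, 1), (2, 4), (3, 1)}.
Total count |C(F_5)_aff| = 6.


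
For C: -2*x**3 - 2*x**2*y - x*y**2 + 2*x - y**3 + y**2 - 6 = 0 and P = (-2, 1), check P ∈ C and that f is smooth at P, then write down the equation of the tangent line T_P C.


Tangent line at P: -15*x - 5*y - 25 = 0.

Step 1: f(-2, 1) = 0, so P lies on C.
Step 2: partial derivatives
  f_x(x, y) = -6*x**2 - 4*x*y - y**2 + 2, f_y(x, y) = -2*x**2 - 2*x*y - 3*y**2 + 2*y.
  f_x(P) = -15, f_y(P) = -5 (gradient nonzero, so P is smooth).
Step 3: tangent line at P: -15·(x − -2) + -5·(y − 1) = 0.
Expanding: -15*x - 5*y - 25 = 0.


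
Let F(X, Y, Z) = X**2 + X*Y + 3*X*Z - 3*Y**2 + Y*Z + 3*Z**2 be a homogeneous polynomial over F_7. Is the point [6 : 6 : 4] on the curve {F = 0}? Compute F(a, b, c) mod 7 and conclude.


F(6,6,4) ≡ 3 (mod 7); P is NOT on the curve.

Evaluate F(6, 6, 4) term-by-term (mod 7).
  X**2 ↦ 1·36·1·1 = 36
  X*Y ↦ 1·6·6·1 = 36
  3*X*Z ↦ 3·6·1·4 = 72
  -3*Y**2 ↦ -3·1·36·1 = -108
  Y*Z ↦ 1·1·6·4 = 24
  3*Z**2 ↦ 3·1·1·16 = 48
Sum: F(6, 6, 4) = (36) + (36) + (72) + (-108) + (24) + (48) = 108.
Reducing mod 7: 108 ≡ 3 (mod 7).
Since F(a, b, c) ≡ 3 ≠ 0 (mod 7), P does NOT lie on the curve.


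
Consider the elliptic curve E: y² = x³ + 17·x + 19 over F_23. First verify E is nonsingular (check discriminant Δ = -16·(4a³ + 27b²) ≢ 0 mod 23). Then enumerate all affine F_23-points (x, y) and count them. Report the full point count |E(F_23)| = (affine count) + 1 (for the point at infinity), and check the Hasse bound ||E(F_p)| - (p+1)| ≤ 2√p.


Affine points = {(4, 6), (4, 17), (8, 0), (9, 2), (9, 21), (10, 4), (10, 19), (17, 0), (18, 4), (18, 19), (19, 5), (19, 18), (21, 0), (22, 1), (22, 22)}; affine count = 15; |E(F_23)| = 16.

Discriminant check: Δ ∝ 4a³ + 27b² = 4·17³ + 27·19² = 4·4913 + 27·361 ≡ 5 (mod 23). Nonzero ⇒ E is nonsingular.
For each x ∈ F_23, compute rhs = x³ + 17·x + 19 mod 23, then count y ∈ F_23 with y² ≡ rhs.
  x = 0: rhs = 19, matching y values: none (0 points).
  x = 1: rhs = 14, matching y values: none (0 points).
  x = 2: rhs = 15, matching y values: none (0 points).
  x = 3: rhs = 5, matching y values: none (0 points).
  x = 4: rhs = 13, matching y values: 6, 17 (2 points).
  x = 5: rhs = 22, matching y values: none (0 points).
  x = 6: rhs = 15, matching y values: none (0 points).
  x = 7: rhs = 21, matching y values: none (0 points).
  x = 8: rhs = 0, matching y values: 0 (1 points).
  x = 9: rhs = 4, matching y values: 2, 21 (2 points).
  x = 10: rhs = 16, matching y values: 4, 19 (2 points).
  x = 11: rhs = 19, matching y values: none (0 points).
  x = 12: rhs = 19, matching y values: none (0 points).
  x = 13: rhs = 22, matching y values: none (0 points).
  x = 14: rhs = 11, matching y values: none (0 points).
  x = 15: rhs = 15, matching y values: none (0 points).
  x = 16: rhs = 17, matching y values: none (0 points).
  x = 17: rhs = 0, matching y values: 0 (1 points).
  x = 18: rhs = 16, matching y values: 4, 19 (2 points).
  x = 19: rhs = 2, matching y values: 5, 18 (2 points).
  x = 20: rhs = 10, matching y values: none (0 points).
  x = 21: rhs = 0, matching y values: 0 (1 points).
  x = 22: rhs = 1, matching y values: 1, 22 (2 points).
Total affine count: 15.
Full point count |E(F_23)| = 15 + 1 = 16.
Hasse bound: |16 − (23+1)| = |-8| = 8 ≤ 2√23 ≈ 9.5917 ✓.


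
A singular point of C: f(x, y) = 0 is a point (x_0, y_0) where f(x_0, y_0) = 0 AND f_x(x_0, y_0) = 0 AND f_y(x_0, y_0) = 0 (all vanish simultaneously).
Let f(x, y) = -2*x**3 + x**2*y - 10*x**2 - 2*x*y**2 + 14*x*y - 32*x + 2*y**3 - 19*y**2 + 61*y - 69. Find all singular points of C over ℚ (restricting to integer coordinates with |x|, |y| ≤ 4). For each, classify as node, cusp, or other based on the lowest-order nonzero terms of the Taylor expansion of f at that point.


Singular points: {(-1, 3)}; classification: node.

Compute partial derivatives:
  f_x = -6*x**2 + 2*x*y - 20*x - 2*y**2 + 14*y - 32.
  f_y = x**2 - 4*x*y + 14*x + 6*y**2 - 38*y + 61.
Scan x_0 ∈ {−4, ..., 4}. For each x_0, f_y(x_0, y) is a polynomial in y; find its integer roots y ∈ {−4, ..., 4}, then test f_x and f at those candidates.
  x = -4: f_y(-4, y) = 6*y**2 - 22*y + 21; no integer root y with |y| ≤ 4.
  x = -3: f_y(-3, y) = 6*y**2 - 26*y + 28; vanishes at y ∈ {2}. (-3, 2): f_x = -18 ≠ 0.
  x = -2: f_y(-2, y) = 6*y**2 - 30*y + 37; no integer root y with |y| ≤ 4.
  x = -1: f_y(-1, y) = 6*y**2 - 34*y + 48; vanishes at y ∈ {3}. (-1, 3): f_x = 0, f = 0 — SINGULAR.
  x = 0: f_y(0, y) = 6*y**2 - 38*y + 61; no integer root y with |y| ≤ 4.
  x = 1: f_y(1, y) = 6*y**2 - 42*y + 76; no integer root y with |y| ≤ 4.
  x = 2: f_y(2, y) = 6*y**2 - 46*y + 93; no integer root y with |y| ≤ 4.
  x = 3: f_y(3, y) = 6*y**2 - 50*y + 112; no integer root y with |y| ≤ 4.
  x = 4: f_y(4, y) = 6*y**2 - 54*y + 133; no integer root y with |y| ≤ 4.
Only singular point on the grid: (-1, 3).
Classify: substitute x = -1 + u, y = 3 + v and expand: f = -2*u**3 + u**2*v - u**2 - 2*u*v**2 + 2*v**3 + v**2.
No constant or linear terms (consistent with a singular point). Quadratic part: -u**2 + v**2. Cubic part: -2*u**3 + u**2*v - 2*u*v**2 + 2*v**3.
The quadratic part v**2 - u**2 = (v − u)(v + u) splits into two distinct linear factors, so there are two distinct tangent lines y − 3 = ±(x − -1) — this is a node (ordinary double point).
Classification: node.
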